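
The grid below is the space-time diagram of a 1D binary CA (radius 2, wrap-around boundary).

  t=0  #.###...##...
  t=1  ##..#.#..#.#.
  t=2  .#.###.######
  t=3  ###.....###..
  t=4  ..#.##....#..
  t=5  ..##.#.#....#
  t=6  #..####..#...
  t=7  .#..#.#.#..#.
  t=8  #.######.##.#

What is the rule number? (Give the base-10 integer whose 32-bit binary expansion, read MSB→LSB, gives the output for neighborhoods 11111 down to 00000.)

2485632545

  ##### -> #   bit 31 = 1  t=2,i=9
  ####. -> .   bit 30 = 0  t=2,i=11
  ###.# -> .   bit 29 = 0  t=2,i=5
  ###.. -> #   bit 28 = 1  t=0,i=4
  ##.## -> .   bit 27 = 0  t=2,i=6
  ##.#. -> #   bit 26 = 1  t=2,i=0
  ##..# -> .   bit 25 = 0  t=1,i=2
  ##... -> .   bit 24 = 0  t=0,i=5
  #.### -> .   bit 23 = 0  t=0,i=2
  #.##. -> .   bit 22 = 0  t=1,i=0
  #.#.# -> #   bit 21 = 1  t=1,i=11
  #.#.. -> .   bit 20 = 0  t=1,i=6
  #..## -> .   bit 19 = 0  t=3,i=12
  #..#. -> #   bit 18 = 1  t=1,i=3
  #...# -> #   bit 17 = 1  t=0,i=6
  #.... -> #   bit 16 = 1  t=3,i=4
  .#### -> #   bit 15 = 1  t=2,i=8
  .###. -> .   bit 14 = 0  t=0,i=3
  .##.# -> #   bit 13 = 1  t=5,i=3
  .##.. -> #   bit 12 = 1  t=0,i=9
  .#.## -> #   bit 11 = 1  t=0,i=1
  .#.#. -> #   bit 10 = 1  t=1,i=5
  .#..# -> #   bit 9 = 1  t=1,i=7
  .#... -> .   bit 8 = 0  t=4,i=11
  ..### -> .   bit 7 = 0  t=3,i=0
  ..##. -> .   bit 6 = 0  t=0,i=8
  ..#.# -> #   bit 5 = 1  t=0,i=0
  ..#.. -> .   bit 4 = 0  t=4,i=10
  ...## -> .   bit 3 = 0  t=0,i=7
  ...#. -> .   bit 2 = 0  t=0,i=12
  ....# -> .   bit 1 = 0  t=3,i=6
  ..... -> #   bit 0 = 1  t=3,i=5
  bits 10010100001001111011111000100001 = 2485632545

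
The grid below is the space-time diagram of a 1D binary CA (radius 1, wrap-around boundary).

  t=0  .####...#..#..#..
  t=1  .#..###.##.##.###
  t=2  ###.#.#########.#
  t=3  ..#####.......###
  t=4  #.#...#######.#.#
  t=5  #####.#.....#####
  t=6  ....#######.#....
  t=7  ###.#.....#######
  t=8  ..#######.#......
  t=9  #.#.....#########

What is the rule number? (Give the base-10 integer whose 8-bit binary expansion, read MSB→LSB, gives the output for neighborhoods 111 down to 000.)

  nb ###: next=.  (t=0,i=2, bit7=0)
  nb ##.: next=#  (t=0,i=4, bit6=1)
  nb #.#: next=#  (t=1,i=0, bit5=1)
  nb #..: next=#  (t=0,i=5, bit4=1)
  nb .##: next=#  (t=0,i=1, bit3=1)
  nb .#.: next=#  (t=0,i=8, bit2=1)
  nb ..#: next=.  (t=0,i=0, bit1=0)
  nb ...: next=#  (t=0,i=6, bit0=1)
  bits 01111101 = 125

125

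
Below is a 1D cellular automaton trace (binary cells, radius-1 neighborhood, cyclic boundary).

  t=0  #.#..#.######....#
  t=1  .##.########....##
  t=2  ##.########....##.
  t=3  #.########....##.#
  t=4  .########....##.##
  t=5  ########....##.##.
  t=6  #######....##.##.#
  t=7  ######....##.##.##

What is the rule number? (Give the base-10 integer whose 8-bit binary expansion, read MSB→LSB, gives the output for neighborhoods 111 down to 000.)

174

  ###|#  b7=1 t=0,i=8
  ##.|.  b6=0 t=0,i=0
  #.#|#  b5=1 t=0,i=1
  #..|.  b4=0 t=0,i=3
  .##|#  b3=1 t=0,i=7
  .#.|#  b2=1 t=0,i=2
  ..#|#  b1=1 t=0,i=4
  ...|.  b0=0 t=0,i=14
  bits 10101110 = 174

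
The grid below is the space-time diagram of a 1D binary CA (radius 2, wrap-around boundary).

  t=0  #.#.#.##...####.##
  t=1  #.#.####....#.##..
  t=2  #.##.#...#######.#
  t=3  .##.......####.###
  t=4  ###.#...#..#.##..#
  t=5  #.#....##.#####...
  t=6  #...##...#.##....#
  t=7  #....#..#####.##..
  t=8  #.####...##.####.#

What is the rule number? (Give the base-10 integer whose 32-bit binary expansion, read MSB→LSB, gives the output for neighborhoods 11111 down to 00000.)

2825230390

  ##### -> #   bit 31 = 1  t=2,i=11
  ####. -> .   bit 30 = 0  t=0,i=13
  ###.# -> #   bit 29 = 1  t=0,i=0
  ###.. -> .   bit 28 = 0  t=1,i=7
  ##.## -> #   bit 27 = 1  t=0,i=15
  ##.#. -> .   bit 26 = 0  t=0,i=1
  ##..# -> .   bit 25 = 0  t=1,i=16
  ##... -> .   bit 24 = 0  t=0,i=8
  #.### -> .   bit 23 = 0  t=0,i=16
  #.##. -> #   bit 22 = 1  t=0,i=6
  #.#.# -> #   bit 21 = 1  t=0,i=2
  #.#.. -> .   bit 20 = 0  t=2,i=5
  #..## -> .   bit 19 = 0  t=4,i=16
  #..#. -> #   bit 18 = 1  t=1,i=17
  #...# -> .   bit 17 = 0  t=0,i=9
  #.... -> #   bit 16 = 1  t=1,i=9
  .#### -> #   bit 15 = 1  t=0,i=12
  .###. -> .   bit 14 = 0  t=0,i=17
  .##.# -> .   bit 13 = 0  t=2,i=0
  .##.. -> #   bit 12 = 1  t=0,i=7
  .#.## -> #   bit 11 = 1  t=0,i=5
  .#.#. -> .   bit 10 = 0  t=0,i=3
  .#..# -> .   bit 9 = 0  t=4,i=9
  .#... -> .   bit 8 = 0  t=2,i=6
  ..### -> .   bit 7 = 0  t=0,i=11
  ..##. -> .   bit 6 = 0  t=5,i=7
  ..#.# -> #   bit 5 = 1  t=1,i=0
  ..#.. -> #   bit 4 = 1  t=4,i=8
  ...## -> .   bit 3 = 0  t=0,i=10
  ...#. -> #   bit 2 = 1  t=1,i=11
  ....# -> #   bit 1 = 1  t=1,i=10
  ..... -> .   bit 0 = 0  t=3,i=5
  bits 10101000011001011001100000110110 = 2825230390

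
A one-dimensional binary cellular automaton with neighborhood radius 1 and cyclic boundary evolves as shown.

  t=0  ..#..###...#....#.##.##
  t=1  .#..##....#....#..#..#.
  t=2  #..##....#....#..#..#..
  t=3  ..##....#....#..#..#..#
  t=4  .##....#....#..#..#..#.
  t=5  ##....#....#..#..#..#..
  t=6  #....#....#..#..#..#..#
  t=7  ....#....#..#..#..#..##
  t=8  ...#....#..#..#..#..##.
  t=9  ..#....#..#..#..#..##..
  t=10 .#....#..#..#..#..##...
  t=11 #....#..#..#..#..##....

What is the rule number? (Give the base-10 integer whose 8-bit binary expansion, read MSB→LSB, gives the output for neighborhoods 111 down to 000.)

10

  nb ###: next=.  (t=0,i=6, bit7=0)
  nb ##.: next=.  (t=0,i=7, bit6=0)
  nb #.#: next=.  (t=0,i=17, bit5=0)
  nb #..: next=.  (t=0,i=0, bit4=0)
  nb .##: next=#  (t=0,i=5, bit3=1)
  nb .#.: next=.  (t=0,i=2, bit2=0)
  nb ..#: next=#  (t=0,i=1, bit1=1)
  nb ...: next=.  (t=0,i=9, bit0=0)
  bits 00001010 = 10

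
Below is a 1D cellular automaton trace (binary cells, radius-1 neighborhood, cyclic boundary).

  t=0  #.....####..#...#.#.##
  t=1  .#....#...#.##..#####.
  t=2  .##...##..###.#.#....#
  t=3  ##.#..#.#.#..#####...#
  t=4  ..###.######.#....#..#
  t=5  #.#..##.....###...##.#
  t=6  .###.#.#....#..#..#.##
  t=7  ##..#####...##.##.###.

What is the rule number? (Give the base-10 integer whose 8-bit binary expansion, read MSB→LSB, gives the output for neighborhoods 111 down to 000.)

60

  nb ###: next=.  (t=0,i=7, bit7=0)
  nb ##.: next=.  (t=0,i=0, bit6=0)
  nb #.#: next=#  (t=0,i=17, bit5=1)
  nb #..: next=#  (t=0,i=1, bit4=1)
  nb .##: next=#  (t=0,i=6, bit3=1)
  nb .#.: next=#  (t=0,i=12, bit2=1)
  nb ..#: next=.  (t=0,i=5, bit1=0)
  nb ...: next=.  (t=0,i=2, bit0=0)
  bits 00111100 = 60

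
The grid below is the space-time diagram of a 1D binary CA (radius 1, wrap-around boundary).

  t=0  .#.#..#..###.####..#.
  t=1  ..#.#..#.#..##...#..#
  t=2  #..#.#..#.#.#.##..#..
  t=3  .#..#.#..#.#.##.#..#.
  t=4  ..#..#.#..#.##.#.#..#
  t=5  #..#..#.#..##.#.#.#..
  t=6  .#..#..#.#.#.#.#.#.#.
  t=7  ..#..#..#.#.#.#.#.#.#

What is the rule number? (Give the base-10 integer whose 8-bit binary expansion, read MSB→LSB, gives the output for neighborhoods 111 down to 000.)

  ### -> .   bit 7 = 0  t=0,i=10
  ##. -> .   bit 6 = 0  t=0,i=11
  #.# -> #   bit 5 = 1  t=0,i=2
  #.. -> #   bit 4 = 1  t=0,i=4
  .## -> #   bit 3 = 1  t=0,i=9
  .#. -> .   bit 2 = 0  t=0,i=1
  ..# -> .   bit 1 = 0  t=0,i=0
  ... -> #   bit 0 = 1  t=1,i=15
  bits 00111001 = 57

57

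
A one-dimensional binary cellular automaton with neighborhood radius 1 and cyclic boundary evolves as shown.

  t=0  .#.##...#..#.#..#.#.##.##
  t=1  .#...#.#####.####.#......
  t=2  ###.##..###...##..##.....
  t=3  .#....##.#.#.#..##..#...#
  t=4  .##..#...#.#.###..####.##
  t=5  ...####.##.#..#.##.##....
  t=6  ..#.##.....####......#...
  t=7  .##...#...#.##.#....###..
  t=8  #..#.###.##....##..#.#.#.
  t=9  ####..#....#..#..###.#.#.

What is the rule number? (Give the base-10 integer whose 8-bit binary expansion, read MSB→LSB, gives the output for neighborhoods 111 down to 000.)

  nb ###: next=#  (t=1,i=8, bit7=1)
  nb ##.: next=.  (t=0,i=4, bit6=0)
  nb #.#: next=.  (t=0,i=0, bit5=0)
  nb #..: next=#  (t=0,i=5, bit4=1)
  nb .##: next=.  (t=0,i=3, bit3=0)
  nb .#.: next=#  (t=0,i=1, bit2=1)
  nb ..#: next=#  (t=0,i=7, bit1=1)
  nb ...: next=.  (t=0,i=6, bit0=0)
  bits 10010110 = 150

150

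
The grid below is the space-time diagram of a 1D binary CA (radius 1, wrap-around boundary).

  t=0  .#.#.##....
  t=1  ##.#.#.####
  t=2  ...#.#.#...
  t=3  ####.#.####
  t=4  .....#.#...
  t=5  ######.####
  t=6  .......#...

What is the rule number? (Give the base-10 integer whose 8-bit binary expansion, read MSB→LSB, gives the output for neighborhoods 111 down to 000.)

  ### -> .   bit 7 = 0  t=1,i=0
  ##. -> .   bit 6 = 0  t=0,i=6
  #.# -> .   bit 5 = 0  t=0,i=2
  #.. -> #   bit 4 = 1  t=0,i=7
  .## -> #   bit 3 = 1  t=0,i=5
  .#. -> #   bit 2 = 1  t=0,i=1
  ..# -> #   bit 1 = 1  t=0,i=0
  ... -> #   bit 0 = 1  t=0,i=8
  bits 00011111 = 31

31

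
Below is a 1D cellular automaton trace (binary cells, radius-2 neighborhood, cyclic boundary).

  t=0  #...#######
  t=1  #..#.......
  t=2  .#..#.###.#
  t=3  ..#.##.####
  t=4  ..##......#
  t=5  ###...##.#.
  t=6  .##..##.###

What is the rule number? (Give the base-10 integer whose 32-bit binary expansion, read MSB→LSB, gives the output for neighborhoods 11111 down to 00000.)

875055981

  [31] ##### => .  t=0,i=6
  [30] ####. => .  t=0,i=10
  [29] ###.# => #  t=2,i=8
  [28] ###.. => #  t=0,i=0
  [27] ##.## => .  t=3,i=6
  [26] ##.#. => #  t=2,i=9
  [25] ##..# => .  t=3,i=0
  [24] ##... => .  t=0,i=1
  [23] #.### => .  t=2,i=6
  [22] #.##. => .  t=3,i=4
  [21] #.#.# => #  t=2,i=10
  [20] #.#.. => .  t=2,i=1
  [19] #..## => #  t=4,i=1
  [18] #..#. => .  t=1,i=2
  [17] #...# => .  t=0,i=2
  [16] #.... => .  t=1,i=5
  [15] .#### => .  t=0,i=5
  [14] .###. => #  t=2,i=7
  [13] .##.# => .  t=3,i=5
  [12] .##.. => .  t=4,i=3
  [11] .#.## => #  t=2,i=5
  [10] .#.#. => .  t=2,i=0
  [9] .#..# => #  t=1,i=1
  [8] .#... => #  t=1,i=4
  [7] ..### => .  t=0,i=4
  [6] ..##. => #  t=4,i=2
  [5] ..#.# => #  t=2,i=4
  [4] ..#.. => .  t=1,i=0
  [3] ...## => #  t=0,i=3
  [2] ...#. => #  t=1,i=10
  [1] ....# => .  t=1,i=9
  [0] ..... => #  t=1,i=6
  bits 00110100001010000100101101101101 = 875055981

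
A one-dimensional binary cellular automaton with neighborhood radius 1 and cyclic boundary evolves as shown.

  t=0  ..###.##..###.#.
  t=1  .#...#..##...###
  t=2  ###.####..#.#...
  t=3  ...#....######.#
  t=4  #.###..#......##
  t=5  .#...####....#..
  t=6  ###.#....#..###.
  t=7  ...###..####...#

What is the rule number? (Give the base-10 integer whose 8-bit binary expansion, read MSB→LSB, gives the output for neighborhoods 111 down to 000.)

  ### -> .   bit 7 = 0  t=0,i=3
  ##. -> .   bit 6 = 0  t=0,i=4
  #.# -> #   bit 5 = 1  t=0,i=5
  #.. -> #   bit 4 = 1  t=0,i=8
  .## -> .   bit 3 = 0  t=0,i=2
  .#. -> #   bit 2 = 1  t=0,i=14
  ..# -> #   bit 1 = 1  t=0,i=1
  ... -> .   bit 0 = 0  t=0,i=0
  bits 00110110 = 54

54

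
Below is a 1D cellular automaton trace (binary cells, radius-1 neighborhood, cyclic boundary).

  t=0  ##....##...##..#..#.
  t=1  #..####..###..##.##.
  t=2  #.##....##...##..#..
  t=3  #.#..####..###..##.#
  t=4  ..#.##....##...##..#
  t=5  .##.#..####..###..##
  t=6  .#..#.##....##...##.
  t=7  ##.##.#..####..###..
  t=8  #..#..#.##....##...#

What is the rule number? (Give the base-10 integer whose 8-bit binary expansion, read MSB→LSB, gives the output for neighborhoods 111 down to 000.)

15

  [7] ### => .  t=1,i=4
  [6] ##. => .  t=0,i=1
  [5] #.# => .  t=0,i=19
  [4] #.. => .  t=0,i=2
  [3] .## => #  t=0,i=0
  [2] .#. => #  t=0,i=15
  [1] ..# => #  t=0,i=5
  [0] ... => #  t=0,i=3
  bits 00001111 = 15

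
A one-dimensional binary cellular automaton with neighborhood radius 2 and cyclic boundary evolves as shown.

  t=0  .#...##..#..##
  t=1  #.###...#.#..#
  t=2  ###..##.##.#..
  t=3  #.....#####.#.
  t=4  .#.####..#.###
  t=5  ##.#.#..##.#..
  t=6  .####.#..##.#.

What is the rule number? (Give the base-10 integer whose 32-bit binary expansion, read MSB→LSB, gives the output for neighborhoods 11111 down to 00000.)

  ##### -> .   bit 31 = 0  t=3,i=8
  ####. -> #   bit 30 = 1  t=3,i=9
  ###.# -> .   bit 29 = 0  t=3,i=10
  ###.. -> .   bit 28 = 0  t=1,i=4
  ##.## -> #   bit 27 = 1  t=1,i=1
  ##.#. -> #   bit 26 = 1  t=0,i=0
  ##..# -> .   bit 25 = 0  t=0,i=7
  ##... -> #   bit 24 = 1  t=1,i=5
  #.### -> #   bit 23 = 1  t=1,i=2
  #.##. -> #   bit 22 = 1  t=2,i=8
  #.#.# -> #   bit 21 = 1  t=3,i=12
  #.#.. -> .   bit 20 = 0  t=0,i=1
  #..## -> .   bit 19 = 0  t=0,i=11
  #..#. -> #   bit 18 = 1  t=0,i=8
  #...# -> #   bit 17 = 1  t=0,i=3
  #.... -> .   bit 16 = 0  t=3,i=2
  .#### -> .   bit 15 = 0  t=3,i=7
  .###. -> .   bit 14 = 0  t=1,i=3
  .##.# -> #   bit 13 = 1  t=0,i=13
  .##.. -> .   bit 12 = 0  t=0,i=6
  .#.## -> .   bit 11 = 0  t=4,i=2
  .#.#. -> #   bit 10 = 1  t=1,i=9
  .#..# -> #   bit 9 = 1  t=0,i=10
  .#... -> #   bit 8 = 1  t=0,i=2
  ..### -> #   bit 7 = 1  t=2,i=0
  ..##. -> .   bit 6 = 0  t=0,i=5
  ..#.# -> #   bit 5 = 1  t=1,i=8
  ..#.. -> .   bit 4 = 0  t=0,i=9
  ...## -> #   bit 3 = 1  t=0,i=4
  ...#. -> .   bit 2 = 0  t=1,i=7
  ....# -> #   bit 1 = 1  t=3,i=4
  ..... -> #   bit 0 = 1  t=3,i=3
  bits 01001101111001100010011110101011 = 1306929067

1306929067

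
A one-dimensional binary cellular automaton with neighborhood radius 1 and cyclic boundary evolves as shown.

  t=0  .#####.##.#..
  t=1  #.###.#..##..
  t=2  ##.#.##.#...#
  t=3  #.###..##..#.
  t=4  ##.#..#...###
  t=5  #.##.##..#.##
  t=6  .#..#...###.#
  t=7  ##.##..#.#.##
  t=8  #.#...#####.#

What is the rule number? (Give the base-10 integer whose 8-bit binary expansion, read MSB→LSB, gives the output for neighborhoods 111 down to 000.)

  ###|#  b7=1 t=0,i=2
  ##.|.  b6=0 t=0,i=5
  #.#|#  b5=1 t=0,i=6
  #..|.  b4=0 t=0,i=11
  .##|.  b3=0 t=0,i=1
  .#.|#  b2=1 t=0,i=10
  ..#|#  b1=1 t=0,i=0
  ...|.  b0=0 t=0,i=12
  bits 10100110 = 166

166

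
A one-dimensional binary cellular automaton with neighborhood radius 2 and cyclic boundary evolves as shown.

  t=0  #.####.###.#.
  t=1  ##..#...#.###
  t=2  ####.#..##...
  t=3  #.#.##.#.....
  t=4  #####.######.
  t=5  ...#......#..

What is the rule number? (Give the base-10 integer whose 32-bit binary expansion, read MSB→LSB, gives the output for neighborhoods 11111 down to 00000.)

  [31] ##### => .  t=1,i=12
  [30] ####. => #  t=0,i=4
  [29] ###.# => .  t=0,i=5
  [28] ###.. => #  t=1,i=1
  [27] ##.## => .  t=0,i=6
  [26] ##.#. => #  t=0,i=10
  [25] ##..# => #  t=1,i=2
  [24] ##... => .  t=2,i=10
  [23] #.### => .  t=0,i=2
  [22] #.##. => #  t=3,i=4
  [21] #.#.# => #  t=0,i=0
  [20] #.#.. => #  t=2,i=5
  [19] #..## => #  t=2,i=7
  [18] #..#. => #  t=1,i=3
  [17] #...# => .  t=1,i=6
  [16] #.... => #  t=3,i=9
  [15] .#### => .  t=0,i=3
  [14] .###. => #  t=0,i=8
  [13] .##.# => .  t=3,i=5
  [12] .##.. => .  t=2,i=9
  [11] .#.## => #  t=0,i=1
  [10] .#.#. => #  t=0,i=12
  [9] .#..# => .  t=2,i=6
  [8] .#... => #  t=1,i=5
  [7] ..### => #  t=2,i=0
  [6] ..##. => .  t=2,i=8
  [5] ..#.# => #  t=1,i=8
  [4] ..#.. => .  t=1,i=4
  [3] ...## => .  t=2,i=12
  [2] ...#. => .  t=1,i=7
  [1] ....# => #  t=3,i=11
  [0] ..... => #  t=3,i=10
  bits 01010110011111010100110110100011 = 1451052451

1451052451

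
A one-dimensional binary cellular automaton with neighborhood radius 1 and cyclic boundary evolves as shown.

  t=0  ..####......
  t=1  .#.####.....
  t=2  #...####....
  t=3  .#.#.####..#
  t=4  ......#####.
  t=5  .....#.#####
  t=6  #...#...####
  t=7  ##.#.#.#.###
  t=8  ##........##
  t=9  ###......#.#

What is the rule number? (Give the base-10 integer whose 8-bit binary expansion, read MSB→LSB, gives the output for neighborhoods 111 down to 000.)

  ###|#  b7=1 t=0,i=3
  ##.|#  b6=1 t=0,i=5
  #.#|.  b5=0 t=1,i=2
  #..|#  b4=1 t=0,i=6
  .##|.  b3=0 t=0,i=2
  .#.|.  b2=0 t=1,i=1
  ..#|#  b1=1 t=0,i=1
  ...|.  b0=0 t=0,i=0
  bits 11010010 = 210

210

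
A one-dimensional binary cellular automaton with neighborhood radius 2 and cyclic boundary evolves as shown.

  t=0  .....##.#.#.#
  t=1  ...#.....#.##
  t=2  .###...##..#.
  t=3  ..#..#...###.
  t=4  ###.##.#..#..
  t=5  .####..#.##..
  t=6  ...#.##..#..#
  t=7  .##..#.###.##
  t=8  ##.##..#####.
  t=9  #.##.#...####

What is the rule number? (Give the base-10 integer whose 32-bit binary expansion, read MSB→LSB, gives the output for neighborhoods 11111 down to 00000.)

3939910678

  nb #####: next=#  (t=8,i=9, bit31=1)
  nb ####.: next=#  (t=5,i=3, bit30=1)
  nb ###.#: next=#  (t=4,i=2, bit29=1)
  nb ###..: next=.  (t=2,i=3, bit28=0)
  nb ##.##: next=#  (t=4,i=3, bit27=1)
  nb ##.#.: next=.  (t=0,i=7, bit26=0)
  nb ##..#: next=#  (t=2,i=9, bit25=1)
  nb ##...: next=.  (t=1,i=0, bit24=0)
  nb #.###: next=#  (t=7,i=7, bit23=1)
  nb #.##.: next=#  (t=1,i=11, bit22=1)
  nb #.#.#: next=.  (t=0,i=8, bit21=0)
  nb #.#..: next=#  (t=0,i=12, bit20=1)
  nb #..##: next=.  (t=2,i=0, bit19=0)
  nb #..#.: next=#  (t=2,i=10, bit18=1)
  nb #...#: next=#  (t=1,i=1, bit17=1)
  nb #....: next=.  (t=0,i=1, bit16=0)
  nb .####: next=.  (t=5,i=2, bit15=0)
  nb .###.: next=#  (t=2,i=2, bit14=1)
  nb .##.#: next=.  (t=0,i=6, bit13=0)
  nb .##..: next=.  (t=1,i=12, bit12=0)
  nb .#.##: next=.  (t=1,i=10, bit11=0)
  nb .#.#.: next=#  (t=0,i=9, bit10=1)
  nb .#..#: next=.  (t=2,i=12, bit9=0)
  nb .#...: next=.  (t=0,i=0, bit8=0)
  nb ..###: next=.  (t=2,i=1, bit7=0)
  nb ..##.: next=.  (t=0,i=5, bit6=0)
  nb ..#.#: next=.  (t=1,i=9, bit5=0)
  nb ..#..: next=#  (t=1,i=3, bit4=1)
  nb ...##: next=.  (t=0,i=4, bit3=0)
  nb ...#.: next=#  (t=1,i=2, bit2=1)
  nb ....#: next=#  (t=0,i=3, bit1=1)
  nb .....: next=.  (t=0,i=2, bit0=0)
  bits 11101010110101100100010000010110 = 3939910678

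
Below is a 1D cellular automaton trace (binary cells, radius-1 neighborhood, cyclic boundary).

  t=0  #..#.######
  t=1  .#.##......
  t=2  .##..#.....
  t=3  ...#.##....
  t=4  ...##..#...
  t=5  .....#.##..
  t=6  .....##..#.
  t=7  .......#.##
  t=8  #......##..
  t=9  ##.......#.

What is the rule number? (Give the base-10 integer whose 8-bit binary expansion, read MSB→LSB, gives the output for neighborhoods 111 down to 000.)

52

  [7] ### => .  t=0,i=6
  [6] ##. => .  t=0,i=0
  [5] #.# => #  t=0,i=4
  [4] #.. => #  t=0,i=1
  [3] .## => .  t=0,i=5
  [2] .#. => #  t=0,i=3
  [1] ..# => .  t=0,i=2
  [0] ... => .  t=1,i=6
  bits 00110100 = 52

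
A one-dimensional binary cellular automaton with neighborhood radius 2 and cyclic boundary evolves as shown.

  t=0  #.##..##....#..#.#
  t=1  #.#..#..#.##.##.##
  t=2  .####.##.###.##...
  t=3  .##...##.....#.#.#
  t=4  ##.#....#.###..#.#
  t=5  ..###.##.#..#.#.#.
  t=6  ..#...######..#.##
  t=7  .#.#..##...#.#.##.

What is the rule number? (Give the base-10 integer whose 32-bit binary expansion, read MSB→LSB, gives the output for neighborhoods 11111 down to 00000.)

  #####|.  b31=0 t=6,i=8
  ####.|.  b30=0 t=2,i=3
  ###.#|.  b29=0 t=1,i=0
  ###..|#  b28=1 t=4,i=12
  ##.##|.  b27=0 t=0,i=1
  ##.#.|#  b26=1 t=1,i=1
  ##..#|.  b25=0 t=0,i=4
  ##...|#  b24=1 t=0,i=8
  #.###|.  b23=0 t=1,i=16
  #.##.|#  b22=1 t=0,i=2
  #.#.#|#  b21=1 t=3,i=15
  #.#..|#  b20=1 t=1,i=2
  #..##|#  b19=1 t=0,i=5
  #..#.|#  b18=1 t=0,i=14
  #...#|.  b17=0 t=3,i=4
  #....|.  b16=0 t=0,i=9
  .####|#  b15=1 t=2,i=2
  .###.|.  b14=0 t=1,i=17
  .##.#|#  b13=1 t=0,i=0
  .##..|.  b12=0 t=0,i=3
  .#.##|#  b11=1 t=0,i=16
  .#.#.|.  b10=0 t=3,i=14
  .#..#|#  b9=1 t=0,i=13
  .#...|#  b8=1 t=4,i=4
  ..###|#  b7=1 t=2,i=1
  ..##.|.  b6=0 t=0,i=6
  ..#.#|.  b5=0 t=0,i=15
  ..#..|.  b4=0 t=0,i=12
  ...##|.  b3=0 t=2,i=0
  ...#.|#  b2=1 t=0,i=11
  ....#|#  b1=1 t=0,i=10
  .....|#  b0=1 t=3,i=10
  bits 00010101011111001010101110000111 = 360491911

360491911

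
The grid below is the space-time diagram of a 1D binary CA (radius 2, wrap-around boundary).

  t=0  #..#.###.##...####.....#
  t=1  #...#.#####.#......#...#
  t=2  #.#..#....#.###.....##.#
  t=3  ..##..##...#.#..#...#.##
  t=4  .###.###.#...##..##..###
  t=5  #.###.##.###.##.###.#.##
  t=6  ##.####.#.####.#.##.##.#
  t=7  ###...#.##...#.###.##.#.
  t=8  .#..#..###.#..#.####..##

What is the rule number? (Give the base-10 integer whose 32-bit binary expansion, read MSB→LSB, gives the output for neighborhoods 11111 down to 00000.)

679172928

  #####|.  b31=0 t=1,i=8
  ####.|.  b30=0 t=0,i=16
  ###.#|#  b29=1 t=0,i=7
  ###..|.  b28=0 t=0,i=17
  ##.##|#  b27=1 t=0,i=8
  ##.#.|.  b26=0 t=1,i=11
  ##..#|.  b25=0 t=0,i=1
  ##...|.  b24=0 t=0,i=11
  #.###|.  b23=0 t=0,i=5
  #.##.|#  b22=1 t=0,i=9
  #.#.#|#  b21=1 t=5,i=20
  #.#..|#  b20=1 t=1,i=12
  #..##|#  b19=1 t=3,i=1
  #..#.|.  b18=0 t=0,i=2
  #...#|#  b17=1 t=0,i=12
  #....|#  b16=1 t=0,i=19
  .####|.  b15=0 t=0,i=15
  .###.|#  b14=1 t=0,i=6
  .##.#|.  b13=0 t=2,i=0
  .##..|#  b12=1 t=0,i=0
  .#.##|#  b11=1 t=0,i=4
  .#.#.|.  b10=0 t=3,i=12
  .#..#|#  b9=1 t=2,i=3
  .#...|#  b8=1 t=1,i=13
  ..###|.  b7=0 t=0,i=14
  ..##.|#  b6=1 t=0,i=23
  ..#.#|.  b5=0 t=0,i=3
  ..#..|.  b4=0 t=1,i=19
  ...##|.  b3=0 t=0,i=13
  ...#.|.  b2=0 t=1,i=3
  ....#|.  b1=0 t=0,i=21
  .....|.  b0=0 t=0,i=20
  bits 00101000011110110101101101000000 = 679172928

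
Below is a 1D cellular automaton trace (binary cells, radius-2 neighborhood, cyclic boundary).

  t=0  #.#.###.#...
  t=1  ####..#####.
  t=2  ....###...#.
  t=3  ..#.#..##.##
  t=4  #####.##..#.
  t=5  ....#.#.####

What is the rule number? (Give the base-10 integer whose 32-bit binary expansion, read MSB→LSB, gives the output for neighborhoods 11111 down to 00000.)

662572530

  ##### -> .   bit 31 = 0  t=1,i=8
  ####. -> .   bit 30 = 0  t=1,i=2
  ###.# -> #   bit 29 = 1  t=0,i=6
  ###.. -> .   bit 28 = 0  t=1,i=3
  ##.## -> .   bit 27 = 0  t=1,i=11
  ##.#. -> #   bit 26 = 1  t=0,i=7
  ##..# -> #   bit 25 = 1  t=1,i=4
  ##... -> #   bit 24 = 1  t=2,i=7
  #.### -> .   bit 23 = 0  t=0,i=4
  #.##. -> #   bit 22 = 1  t=3,i=10
  #.#.# -> #   bit 21 = 1  t=0,i=2
  #.#.. -> #   bit 20 = 1  t=0,i=8
  #..## -> #   bit 19 = 1  t=1,i=5
  #..#. -> #   bit 18 = 1  t=3,i=1
  #...# -> #   bit 17 = 1  t=0,i=10
  #.... -> .   bit 16 = 0  t=2,i=0
  .#### -> .   bit 15 = 0  t=1,i=1
  .###. -> .   bit 14 = 0  t=0,i=5
  .##.# -> .   bit 13 = 0  t=3,i=8
  .##.. -> .   bit 12 = 0  t=3,i=11
  .#.## -> #   bit 11 = 1  t=0,i=3
  .#.#. -> #   bit 10 = 1  t=0,i=1
  .#..# -> .   bit 9 = 0  t=3,i=5
  .#... -> #   bit 8 = 1  t=0,i=9
  ..### -> #   bit 7 = 1  t=1,i=6
  ..##. -> #   bit 6 = 1  t=3,i=7
  ..#.# -> #   bit 5 = 1  t=0,i=0
  ..#.. -> #   bit 4 = 1  t=2,i=10
  ...## -> .   bit 3 = 0  t=2,i=3
  ...#. -> .   bit 2 = 0  t=0,i=11
  ....# -> #   bit 1 = 1  t=2,i=2
  ..... -> .   bit 0 = 0  t=2,i=1
  bits 00100111011111100000110111110010 = 662572530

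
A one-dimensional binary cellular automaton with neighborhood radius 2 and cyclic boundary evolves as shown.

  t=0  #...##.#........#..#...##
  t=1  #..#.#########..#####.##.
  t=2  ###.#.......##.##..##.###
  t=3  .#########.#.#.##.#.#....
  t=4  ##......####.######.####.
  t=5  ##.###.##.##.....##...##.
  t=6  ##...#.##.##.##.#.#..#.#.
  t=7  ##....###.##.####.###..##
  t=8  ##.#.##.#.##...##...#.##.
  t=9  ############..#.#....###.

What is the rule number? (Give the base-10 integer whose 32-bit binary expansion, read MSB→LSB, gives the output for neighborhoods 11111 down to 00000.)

1954364313

  nb #####: next=.  (t=1,i=7, bit31=0)
  nb ####.: next=#  (t=1,i=12, bit30=1)
  nb ###.#: next=#  (t=1,i=20, bit29=1)
  nb ###..: next=#  (t=0,i=0, bit28=1)
  nb ##.##: next=.  (t=1,i=21, bit27=0)
  nb ##.#.: next=#  (t=0,i=6, bit26=1)
  nb ##..#: next=.  (t=1,i=14, bit25=0)
  nb ##...: next=.  (t=0,i=1, bit24=0)
  nb #.###: next=.  (t=1,i=5, bit23=0)
  nb #.##.: next=#  (t=1,i=22, bit22=1)
  nb #.#.#: next=#  (t=3,i=11, bit21=1)
  nb #.#..: next=#  (t=0,i=7, bit20=1)
  nb #..##: next=#  (t=1,i=15, bit19=1)
  nb #..#.: next=#  (t=0,i=18, bit18=1)
  nb #...#: next=.  (t=0,i=2, bit17=0)
  nb #....: next=#  (t=0,i=9, bit16=1)
  nb .####: next=.  (t=1,i=6, bit15=0)
  nb .###.: next=.  (t=0,i=24, bit14=0)
  nb .##.#: next=#  (t=0,i=5, bit13=1)
  nb .##..: next=#  (t=2,i=16, bit12=1)
  nb .#.##: next=#  (t=1,i=4, bit11=1)
  nb .#.#.: next=.  (t=3,i=12, bit10=0)
  nb .#..#: next=#  (t=0,i=17, bit9=1)
  nb .#...: next=#  (t=0,i=8, bit8=1)
  nb ..###: next=#  (t=0,i=23, bit7=1)
  nb ..##.: next=.  (t=0,i=4, bit6=0)
  nb ..#.#: next=.  (t=1,i=3, bit5=0)
  nb ..#..: next=#  (t=0,i=16, bit4=1)
  nb ...##: next=#  (t=0,i=3, bit3=1)
  nb ...#.: next=.  (t=0,i=15, bit2=0)
  nb ....#: next=.  (t=0,i=14, bit1=0)
  nb .....: next=#  (t=0,i=10, bit0=1)
  bits 01110100011111010011101110011001 = 1954364313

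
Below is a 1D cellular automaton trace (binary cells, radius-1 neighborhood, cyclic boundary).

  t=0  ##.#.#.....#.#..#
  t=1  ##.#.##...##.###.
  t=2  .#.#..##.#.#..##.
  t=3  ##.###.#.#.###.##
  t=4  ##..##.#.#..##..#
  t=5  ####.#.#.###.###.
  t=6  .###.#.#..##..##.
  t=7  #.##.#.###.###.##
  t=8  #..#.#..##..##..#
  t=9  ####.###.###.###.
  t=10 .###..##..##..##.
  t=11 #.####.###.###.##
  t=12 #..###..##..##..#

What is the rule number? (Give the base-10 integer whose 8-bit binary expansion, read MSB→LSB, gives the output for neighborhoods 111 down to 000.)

  [7] ### => #  t=0,i=0
  [6] ##. => #  t=0,i=1
  [5] #.# => .  t=0,i=2
  [4] #.. => #  t=0,i=6
  [3] .## => .  t=0,i=16
  [2] .#. => #  t=0,i=3
  [1] ..# => #  t=0,i=10
  [0] ... => .  t=0,i=7
  bits 11010110 = 214

214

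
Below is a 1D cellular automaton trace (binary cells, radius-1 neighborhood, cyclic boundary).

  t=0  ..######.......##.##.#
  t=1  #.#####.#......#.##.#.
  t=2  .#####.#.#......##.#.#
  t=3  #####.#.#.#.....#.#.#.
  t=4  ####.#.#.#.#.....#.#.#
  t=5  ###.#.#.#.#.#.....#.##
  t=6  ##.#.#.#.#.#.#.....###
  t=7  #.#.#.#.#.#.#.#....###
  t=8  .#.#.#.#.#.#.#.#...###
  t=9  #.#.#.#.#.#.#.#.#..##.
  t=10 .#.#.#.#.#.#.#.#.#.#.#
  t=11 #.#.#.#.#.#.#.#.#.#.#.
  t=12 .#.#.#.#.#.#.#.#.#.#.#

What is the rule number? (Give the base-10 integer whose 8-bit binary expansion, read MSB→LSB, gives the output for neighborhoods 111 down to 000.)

  [7] ### => #  t=0,i=3
  [6] ##. => .  t=0,i=7
  [5] #.# => #  t=0,i=17
  [4] #.. => #  t=0,i=0
  [3] .## => #  t=0,i=2
  [2] .#. => .  t=0,i=21
  [1] ..# => .  t=0,i=1
  [0] ... => .  t=0,i=9
  bits 10111000 = 184

184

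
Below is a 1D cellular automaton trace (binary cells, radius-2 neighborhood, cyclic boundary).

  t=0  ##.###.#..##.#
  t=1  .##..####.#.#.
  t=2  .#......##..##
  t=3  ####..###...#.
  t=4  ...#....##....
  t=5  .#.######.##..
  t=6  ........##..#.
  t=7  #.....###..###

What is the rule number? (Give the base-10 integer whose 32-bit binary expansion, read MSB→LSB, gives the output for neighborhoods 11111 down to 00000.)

1024787290

  nb #####: next=.  (t=5,i=5, bit31=0)
  nb ####.: next=.  (t=1,i=7, bit30=0)
  nb ###.#: next=#  (t=0,i=1, bit29=1)
  nb ###..: next=#  (t=3,i=3, bit28=1)
  nb ##.##: next=#  (t=0,i=2, bit27=1)
  nb ##.#.: next=#  (t=0,i=6, bit26=1)
  nb ##..#: next=.  (t=1,i=3, bit25=0)
  nb ##...: next=#  (t=3,i=9, bit24=1)
  nb #.###: next=.  (t=0,i=3, bit23=0)
  nb #.##.: next=.  (t=5,i=10, bit22=0)
  nb #.#.#: next=.  (t=1,i=10, bit21=0)
  nb #.#..: next=#  (t=0,i=7, bit20=1)
  nb #..##: next=.  (t=0,i=9, bit19=0)
  nb #..#.: next=#  (t=6,i=11, bit18=1)
  nb #...#: next=.  (t=3,i=10, bit17=0)
  nb #....: next=#  (t=2,i=3, bit16=1)
  nb .####: next=.  (t=1,i=6, bit15=0)
  nb .###.: next=.  (t=0,i=0, bit14=0)
  nb .##.#: next=.  (t=0,i=11, bit13=0)
  nb .##..: next=.  (t=1,i=2, bit12=0)
  nb .#.##: next=.  (t=3,i=13, bit11=0)
  nb .#.#.: next=.  (t=1,i=11, bit10=0)
  nb .#..#: next=#  (t=0,i=8, bit9=1)
  nb .#...: next=#  (t=2,i=2, bit8=1)
  nb ..###: next=.  (t=1,i=5, bit7=0)
  nb ..##.: next=#  (t=0,i=10, bit6=1)
  nb ..#.#: next=.  (t=3,i=12, bit5=0)
  nb ..#..: next=#  (t=4,i=3, bit4=1)
  nb ...##: next=#  (t=2,i=7, bit3=1)
  nb ...#.: next=.  (t=3,i=11, bit2=0)
  nb ....#: next=#  (t=2,i=6, bit1=1)
  nb .....: next=.  (t=2,i=4, bit0=0)
  bits 00111101000101010000001101011010 = 1024787290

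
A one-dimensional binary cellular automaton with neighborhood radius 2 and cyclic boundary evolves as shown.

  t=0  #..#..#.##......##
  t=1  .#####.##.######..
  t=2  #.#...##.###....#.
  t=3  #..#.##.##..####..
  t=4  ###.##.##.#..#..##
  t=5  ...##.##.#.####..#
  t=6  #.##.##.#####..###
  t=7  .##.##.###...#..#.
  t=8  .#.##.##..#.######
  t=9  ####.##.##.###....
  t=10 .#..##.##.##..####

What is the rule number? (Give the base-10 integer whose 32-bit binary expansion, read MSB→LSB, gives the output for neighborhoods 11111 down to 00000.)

266701663

  [31] ##### => .  t=1,i=3
  [30] ####. => .  t=1,i=4
  [29] ###.# => .  t=1,i=5
  [28] ###.. => .  t=0,i=0
  [27] ##.## => #  t=1,i=6
  [26] ##.#. => #  t=4,i=9
  [25] ##..# => #  t=0,i=1
  [24] ##... => #  t=0,i=10
  [23] #.### => #  t=1,i=10
  [22] #.##. => #  t=0,i=8
  [21] #.#.# => #  t=2,i=0
  [20] #.#.. => .  t=2,i=2
  [19] #..## => .  t=3,i=11
  [18] #..#. => #  t=0,i=2
  [17] #...# => .  t=1,i=17
  [16] #.... => #  t=0,i=11
  [15] .#### => #  t=1,i=2
  [14] .###. => .  t=0,i=17
  [13] .##.# => .  t=1,i=8
  [12] .##.. => .  t=0,i=9
  [11] .#.## => #  t=0,i=7
  [10] .#.#. => .  t=2,i=1
  [9] .#..# => #  t=0,i=4
  [8] .#... => #  t=2,i=3
  [7] ..### => .  t=0,i=16
  [6] ..##. => #  t=2,i=6
  [5] ..#.# => .  t=0,i=6
  [4] ..#.. => #  t=0,i=3
  [3] ...## => #  t=0,i=15
  [2] ...#. => #  t=2,i=15
  [1] ....# => #  t=0,i=14
  [0] ..... => #  t=0,i=12
  bits 00001111111001011000101101011111 = 266701663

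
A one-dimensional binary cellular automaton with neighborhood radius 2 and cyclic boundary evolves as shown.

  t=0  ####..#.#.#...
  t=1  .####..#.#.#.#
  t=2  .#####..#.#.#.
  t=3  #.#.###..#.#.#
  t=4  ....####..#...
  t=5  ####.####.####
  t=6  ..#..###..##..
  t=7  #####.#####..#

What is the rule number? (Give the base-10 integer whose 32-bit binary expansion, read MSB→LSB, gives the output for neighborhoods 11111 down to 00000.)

1384761183

  [31] ##### => .  t=2,i=3
  [30] ####. => #  t=0,i=2
  [29] ###.# => .  t=5,i=3
  [28] ###.. => #  t=0,i=3
  [27] ##.## => .  t=5,i=4
  [26] ##.#. => .  t=3,i=1
  [25] ##..# => #  t=0,i=4
  [24] ##... => .  t=6,i=12
  [23] #.### => #  t=1,i=1
  [22] #.##. => .  t=3,i=13
  [21] #.#.# => .  t=0,i=8
  [20] #.#.. => .  t=0,i=10
  [19] #..## => #  t=2,i=0
  [18] #..#. => .  t=0,i=5
  [17] #...# => .  t=0,i=12
  [16] #.... => #  t=4,i=12
  [15] .#### => #  t=0,i=1
  [14] .###. => #  t=3,i=5
  [13] .##.# => .  t=3,i=0
  [12] .##.. => .  t=6,i=11
  [11] .#.## => .  t=1,i=0
  [10] .#.#. => #  t=0,i=7
  [9] .#..# => #  t=2,i=13
  [8] .#... => #  t=0,i=11
  [7] ..### => .  t=0,i=0
  [6] ..##. => #  t=6,i=10
  [5] ..#.# => .  t=0,i=6
  [4] ..#.. => #  t=4,i=10
  [3] ...## => #  t=0,i=13
  [2] ...#. => #  t=6,i=1
  [1] ....# => #  t=4,i=2
  [0] ..... => #  t=4,i=0
  bits 01010010100010011100011101011111 = 1384761183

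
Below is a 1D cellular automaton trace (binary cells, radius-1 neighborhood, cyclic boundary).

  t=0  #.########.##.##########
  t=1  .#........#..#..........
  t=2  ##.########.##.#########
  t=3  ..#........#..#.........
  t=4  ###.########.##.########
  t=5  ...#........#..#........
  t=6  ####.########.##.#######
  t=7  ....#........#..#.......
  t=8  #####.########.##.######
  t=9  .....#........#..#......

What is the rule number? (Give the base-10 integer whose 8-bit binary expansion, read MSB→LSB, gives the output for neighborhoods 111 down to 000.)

39

  [7] ### => .  t=0,i=3
  [6] ##. => .  t=0,i=0
  [5] #.# => #  t=0,i=1
  [4] #.. => .  t=1,i=2
  [3] .## => .  t=0,i=2
  [2] .#. => #  t=1,i=1
  [1] ..# => #  t=1,i=0
  [0] ... => #  t=1,i=3
  bits 00100111 = 39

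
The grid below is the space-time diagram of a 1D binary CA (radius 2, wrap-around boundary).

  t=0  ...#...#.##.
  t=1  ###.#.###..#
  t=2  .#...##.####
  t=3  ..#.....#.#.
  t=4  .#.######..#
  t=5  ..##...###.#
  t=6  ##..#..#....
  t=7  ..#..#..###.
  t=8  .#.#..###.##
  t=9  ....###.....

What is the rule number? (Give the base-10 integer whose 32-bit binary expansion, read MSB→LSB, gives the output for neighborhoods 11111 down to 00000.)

1401490343

  ##### -> .   bit 31 = 0  t=4,i=5
  ####. -> #   bit 30 = 1  t=1,i=1
  ###.# -> .   bit 29 = 0  t=1,i=2
  ###.. -> #   bit 28 = 1  t=1,i=8
  ##.## -> .   bit 27 = 0  t=2,i=7
  ##.#. -> .   bit 26 = 0  t=1,i=3
  ##..# -> #   bit 25 = 1  t=1,i=9
  ##... -> #   bit 24 = 1  t=0,i=11
  #.### -> #   bit 23 = 1  t=1,i=6
  #.##. -> .   bit 22 = 0  t=0,i=9
  #.#.# -> .   bit 21 = 0  t=1,i=4
  #.#.. -> .   bit 20 = 0  t=2,i=1
  #..## -> #   bit 19 = 1  t=1,i=10
  #..#. -> .   bit 18 = 0  t=4,i=10
  #...# -> .   bit 17 = 0  t=0,i=5
  #.... -> #   bit 16 = 1  t=0,i=0
  .#### -> .   bit 15 = 0  t=1,i=0
  .###. -> .   bit 14 = 0  t=1,i=7
  .##.# -> .   bit 13 = 0  t=2,i=6
  .##.. -> .   bit 12 = 0  t=0,i=10
  .#.## -> #   bit 11 = 1  t=0,i=8
  .#.#. -> .   bit 10 = 0  t=3,i=9
  .#..# -> #   bit 9 = 1  t=5,i=0
  .#... -> #   bit 8 = 1  t=0,i=4
  ..### -> #   bit 7 = 1  t=1,i=11
  ..##. -> .   bit 6 = 0  t=2,i=5
  ..#.# -> #   bit 5 = 1  t=0,i=7
  ..#.. -> .   bit 4 = 0  t=0,i=3
  ...## -> .   bit 3 = 0  t=2,i=4
  ...#. -> #   bit 2 = 1  t=0,i=2
  ....# -> #   bit 1 = 1  t=0,i=1
  ..... -> #   bit 0 = 1  t=3,i=5
  bits 01010011100010010000101110100111 = 1401490343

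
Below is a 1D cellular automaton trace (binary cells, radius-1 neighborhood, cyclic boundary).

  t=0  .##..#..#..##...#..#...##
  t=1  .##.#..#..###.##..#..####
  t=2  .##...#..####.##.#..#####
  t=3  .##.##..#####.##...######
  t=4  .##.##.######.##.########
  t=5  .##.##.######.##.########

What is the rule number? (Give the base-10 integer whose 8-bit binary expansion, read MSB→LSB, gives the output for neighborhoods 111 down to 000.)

203

  ###|#  b7=1 t=1,i=11
  ##.|#  b6=1 t=0,i=2
  #.#|.  b5=0 t=0,i=0
  #..|.  b4=0 t=0,i=3
  .##|#  b3=1 t=0,i=1
  .#.|.  b2=0 t=0,i=5
  ..#|#  b1=1 t=0,i=4
  ...|#  b0=1 t=0,i=14
  bits 11001011 = 203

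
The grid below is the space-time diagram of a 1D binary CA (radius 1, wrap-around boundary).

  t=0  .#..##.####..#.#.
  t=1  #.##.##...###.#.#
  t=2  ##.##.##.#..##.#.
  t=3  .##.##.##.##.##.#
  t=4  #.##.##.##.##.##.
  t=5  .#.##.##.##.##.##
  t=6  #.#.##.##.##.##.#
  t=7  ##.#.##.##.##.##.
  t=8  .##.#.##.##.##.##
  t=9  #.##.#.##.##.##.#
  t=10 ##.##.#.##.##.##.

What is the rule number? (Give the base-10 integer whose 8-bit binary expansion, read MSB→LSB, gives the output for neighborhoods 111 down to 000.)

  [7] ### => .  t=0,i=8
  [6] ##. => #  t=0,i=5
  [5] #.# => #  t=0,i=6
  [4] #.. => #  t=0,i=2
  [3] .## => .  t=0,i=4
  [2] .#. => .  t=0,i=1
  [1] ..# => #  t=0,i=0
  [0] ... => .  t=1,i=8
  bits 01110010 = 114

114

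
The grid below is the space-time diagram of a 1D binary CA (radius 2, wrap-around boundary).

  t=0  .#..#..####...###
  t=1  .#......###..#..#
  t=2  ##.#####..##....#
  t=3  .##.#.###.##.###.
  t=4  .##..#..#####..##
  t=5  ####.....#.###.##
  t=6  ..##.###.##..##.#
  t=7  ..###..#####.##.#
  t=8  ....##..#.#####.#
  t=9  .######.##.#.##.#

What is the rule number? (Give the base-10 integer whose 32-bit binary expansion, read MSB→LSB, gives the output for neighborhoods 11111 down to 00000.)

2052177003

  nb #####: next=.  (t=2,i=5, bit31=0)
  nb ####.: next=#  (t=0,i=9, bit30=1)
  nb ###.#: next=#  (t=0,i=16, bit29=1)
  nb ###..: next=#  (t=0,i=10, bit28=1)
  nb ##.##: next=#  (t=2,i=2, bit27=1)
  nb ##.#.: next=.  (t=0,i=0, bit26=0)
  nb ##..#: next=#  (t=1,i=11, bit25=1)
  nb ##...: next=.  (t=0,i=11, bit24=0)
  nb #.###: next=.  (t=2,i=3, bit23=0)
  nb #.##.: next=#  (t=3,i=10, bit22=1)
  nb #.#.#: next=.  (t=3,i=4, bit21=0)
  nb #.#..: next=#  (t=0,i=1, bit20=1)
  nb #..##: next=.  (t=0,i=6, bit19=0)
  nb #..#.: next=.  (t=0,i=3, bit18=0)
  nb #...#: next=.  (t=0,i=12, bit17=0)
  nb #....: next=#  (t=1,i=3, bit16=1)
  nb .####: next=#  (t=0,i=8, bit15=1)
  nb .###.: next=.  (t=0,i=15, bit14=0)
  nb .##.#: next=#  (t=3,i=2, bit13=1)
  nb .##..: next=#  (t=2,i=11, bit12=1)
  nb .#.##: next=#  (t=3,i=5, bit11=1)
  nb .#.#.: next=#  (t=1,i=0, bit10=1)
  nb .#..#: next=.  (t=0,i=2, bit9=0)
  nb .#...: next=.  (t=1,i=2, bit8=0)
  nb ..###: next=.  (t=0,i=7, bit7=0)
  nb ..##.: next=#  (t=2,i=10, bit6=1)
  nb ..#.#: next=#  (t=1,i=16, bit5=1)
  nb ..#..: next=.  (t=0,i=4, bit4=0)
  nb ...##: next=#  (t=0,i=13, bit3=1)
  nb ...#.: next=.  (t=5,i=8, bit2=0)
  nb ....#: next=#  (t=1,i=6, bit1=1)
  nb .....: next=#  (t=1,i=4, bit0=1)
  bits 01111010010100011011110001101011 = 2052177003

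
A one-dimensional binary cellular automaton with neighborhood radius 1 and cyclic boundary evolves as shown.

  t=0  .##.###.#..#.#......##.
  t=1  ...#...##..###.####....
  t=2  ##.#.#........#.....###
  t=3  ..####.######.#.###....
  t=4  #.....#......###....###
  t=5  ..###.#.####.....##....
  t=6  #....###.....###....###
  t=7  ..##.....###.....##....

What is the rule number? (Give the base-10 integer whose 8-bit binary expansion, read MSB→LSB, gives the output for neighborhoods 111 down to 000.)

37

  nb ###: next=.  (t=0,i=5, bit7=0)
  nb ##.: next=.  (t=0,i=2, bit6=0)
  nb #.#: next=#  (t=0,i=3, bit5=1)
  nb #..: next=.  (t=0,i=9, bit4=0)
  nb .##: next=.  (t=0,i=1, bit3=0)
  nb .#.: next=#  (t=0,i=8, bit2=1)
  nb ..#: next=.  (t=0,i=0, bit1=0)
  nb ...: next=#  (t=0,i=15, bit0=1)
  bits 00100101 = 37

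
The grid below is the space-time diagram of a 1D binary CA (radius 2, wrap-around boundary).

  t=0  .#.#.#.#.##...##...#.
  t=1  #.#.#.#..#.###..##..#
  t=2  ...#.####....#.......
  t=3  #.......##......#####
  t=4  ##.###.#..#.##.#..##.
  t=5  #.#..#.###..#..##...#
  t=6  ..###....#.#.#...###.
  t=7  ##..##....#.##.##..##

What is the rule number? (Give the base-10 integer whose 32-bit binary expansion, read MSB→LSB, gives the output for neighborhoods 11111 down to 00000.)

3109422601

  ##### -> #   bit 31 = 1  t=3,i=18
  ####. -> .   bit 30 = 0  t=2,i=7
  ###.# -> #   bit 29 = 1  t=4,i=5
  ###.. -> #   bit 28 = 1  t=1,i=13
  ##.## -> #   bit 27 = 1  t=4,i=2
  ##.#. -> .   bit 26 = 0  t=1,i=1
  ##..# -> .   bit 25 = 0  t=1,i=14
  ##... -> #   bit 24 = 1  t=0,i=11
  #.### -> .   bit 23 = 0  t=1,i=11
  #.##. -> #   bit 22 = 1  t=0,i=9
  #.#.# -> .   bit 21 = 0  t=0,i=3
  #.#.. -> #   bit 20 = 1  t=1,i=6
  #..## -> .   bit 19 = 0  t=1,i=15
  #..#. -> #   bit 18 = 1  t=0,i=0
  #...# -> #   bit 17 = 1  t=0,i=12
  #.... -> .   bit 16 = 0  t=2,i=10
  .#### -> .   bit 15 = 0  t=2,i=6
  .###. -> .   bit 14 = 0  t=1,i=12
  .##.# -> .   bit 13 = 0  t=1,i=0
  .##.. -> .   bit 12 = 0  t=0,i=10
  .#.## -> .   bit 11 = 0  t=0,i=8
  .#.#. -> #   bit 10 = 1  t=0,i=2
  .#..# -> #   bit 9 = 1  t=0,i=20
  .#... -> .   bit 8 = 0  t=2,i=14
  ..### -> .   bit 7 = 0  t=3,i=16
  ..##. -> .   bit 6 = 0  t=0,i=14
  ..#.# -> .   bit 5 = 0  t=0,i=1
  ..#.. -> .   bit 4 = 0  t=0,i=19
  ...## -> #   bit 3 = 1  t=0,i=13
  ...#. -> .   bit 2 = 0  t=0,i=18
  ....# -> .   bit 1 = 0  t=2,i=1
  ..... -> #   bit 0 = 1  t=2,i=0
  bits 10111001010101100000011000001001 = 3109422601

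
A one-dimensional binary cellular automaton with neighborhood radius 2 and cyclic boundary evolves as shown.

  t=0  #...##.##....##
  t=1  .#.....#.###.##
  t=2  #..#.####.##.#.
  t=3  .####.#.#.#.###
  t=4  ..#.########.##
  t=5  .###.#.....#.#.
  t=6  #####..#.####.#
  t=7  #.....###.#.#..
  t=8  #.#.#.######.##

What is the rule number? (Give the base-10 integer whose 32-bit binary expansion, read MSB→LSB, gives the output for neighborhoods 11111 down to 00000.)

  nb #####: next=.  (t=4,i=6, bit31=0)
  nb ####.: next=.  (t=2,i=7, bit30=0)
  nb ###.#: next=#  (t=1,i=11, bit29=1)
  nb ###..: next=.  (t=0,i=0, bit28=0)
  nb ##.##: next=.  (t=0,i=6, bit27=0)
  nb ##.#.: next=#  (t=1,i=0, bit26=1)
  nb ##..#: next=.  (t=4,i=0, bit25=0)
  nb ##...: next=#  (t=0,i=1, bit24=1)
  nb #.###: next=.  (t=1,i=9, bit23=0)
  nb #.##.: next=#  (t=0,i=7, bit22=1)
  nb #.#.#: next=#  (t=2,i=13, bit21=1)
  nb #.#..: next=.  (t=1,i=1, bit20=0)
  nb #..##: next=#  (t=5,i=0, bit19=1)
  nb #..#.: next=#  (t=2,i=2, bit18=1)
  nb #...#: next=.  (t=0,i=2, bit17=0)
  nb #....: next=#  (t=0,i=10, bit16=1)
  nb .####: next=#  (t=2,i=6, bit15=1)
  nb .###.: next=#  (t=0,i=14, bit14=1)
  nb .##.#: next=.  (t=0,i=5, bit13=0)
  nb .##..: next=.  (t=0,i=8, bit12=0)
  nb .#.##: next=#  (t=1,i=8, bit11=1)
  nb .#.#.: next=#  (t=2,i=14, bit10=1)
  nb .#..#: next=#  (t=2,i=1, bit9=1)
  nb .#...: next=.  (t=1,i=2, bit8=0)
  nb ..###: next=#  (t=0,i=13, bit7=1)
  nb ..##.: next=.  (t=0,i=4, bit6=0)
  nb ..#.#: next=#  (t=1,i=7, bit5=1)
  nb ..#..: next=#  (t=7,i=0, bit4=1)
  nb ...##: next=.  (t=0,i=3, bit3=0)
  nb ...#.: next=#  (t=1,i=6, bit2=1)
  nb ....#: next=#  (t=0,i=11, bit1=1)
  nb .....: next=.  (t=1,i=4, bit0=0)
  bits 00100101011011011100111010110110 = 627953334

627953334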